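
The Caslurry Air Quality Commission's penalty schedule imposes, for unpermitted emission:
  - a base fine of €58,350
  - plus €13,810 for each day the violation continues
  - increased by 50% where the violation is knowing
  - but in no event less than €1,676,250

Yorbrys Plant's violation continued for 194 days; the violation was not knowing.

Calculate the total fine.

€2,737,490

Per-day component: 194 × €13,810 = €2,679,140
Base plus per-day: €58,350 + €2,679,140 = €2,737,490
The violation was not knowing: no 50% increase.
Minimum €1,676,250: €2,737,490 meets the minimum, no increase.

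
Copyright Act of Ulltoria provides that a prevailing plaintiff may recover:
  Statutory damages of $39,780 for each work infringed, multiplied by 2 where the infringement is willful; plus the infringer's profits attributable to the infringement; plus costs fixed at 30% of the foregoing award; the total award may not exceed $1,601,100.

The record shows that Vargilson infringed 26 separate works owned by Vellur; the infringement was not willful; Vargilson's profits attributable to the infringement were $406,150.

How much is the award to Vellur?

$1,601,100

Statutory damages: 26 × $39,780 = $1,034,280
Infringement not willful: no ×2 enhancement.
Combined award: $1,034,280 + $406,150 = $1,440,430
Costs: 30% of $1,440,430 = $432,129
Award plus costs: $1,440,430 + $432,129 = $1,872,559
Cap at $1,601,100: $1,872,559 exceeds the cap → $1,601,100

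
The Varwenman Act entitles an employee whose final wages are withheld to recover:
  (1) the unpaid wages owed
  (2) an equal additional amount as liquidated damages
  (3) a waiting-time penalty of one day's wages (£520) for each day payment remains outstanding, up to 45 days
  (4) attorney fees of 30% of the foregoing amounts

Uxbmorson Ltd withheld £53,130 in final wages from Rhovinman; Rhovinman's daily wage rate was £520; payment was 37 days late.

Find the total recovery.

£163,150

Liquidated damages (equal amount): £53,130
Penalty days: min(37, 45) = 37
Waiting-time penalty: 37 × £520 = £19,240
Subtotal: £53,130 + £53,130 + £19,240 = £125,500
Attorney fees: 30% of £125,500 = £37,650
Total award: £125,500 + £37,650 = £163,150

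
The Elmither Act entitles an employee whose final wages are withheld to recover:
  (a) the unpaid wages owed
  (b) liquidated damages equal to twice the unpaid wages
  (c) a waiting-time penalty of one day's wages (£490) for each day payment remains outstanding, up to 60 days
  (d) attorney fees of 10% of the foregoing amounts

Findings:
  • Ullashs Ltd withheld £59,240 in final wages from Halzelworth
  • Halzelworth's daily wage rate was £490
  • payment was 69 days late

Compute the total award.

Doubled: 2 × £59,240 = £118,480
Penalty days: min(69, 60) = 60
Waiting-time penalty: 60 × £490 = £29,400
Subtotal: £59,240 + £118,480 + £29,400 = £207,120
Attorney fees: 10% of £207,120 = £20,712
Total award: £207,120 + £20,712 = £227,832

£227,832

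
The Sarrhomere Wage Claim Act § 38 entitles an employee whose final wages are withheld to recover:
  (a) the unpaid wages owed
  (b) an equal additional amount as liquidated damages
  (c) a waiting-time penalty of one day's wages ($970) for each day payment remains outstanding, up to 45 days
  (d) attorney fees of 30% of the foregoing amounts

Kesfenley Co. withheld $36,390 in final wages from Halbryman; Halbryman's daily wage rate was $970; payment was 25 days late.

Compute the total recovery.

Liquidated damages (equal amount): $36,390
Penalty days: min(25, 45) = 25
Waiting-time penalty: 25 × $970 = $24,250
Subtotal: $36,390 + $36,390 + $24,250 = $97,030
Attorney fees: 30% of $97,030 = $29,109
Total award: $97,030 + $29,109 = $126,139

Total award: $126,139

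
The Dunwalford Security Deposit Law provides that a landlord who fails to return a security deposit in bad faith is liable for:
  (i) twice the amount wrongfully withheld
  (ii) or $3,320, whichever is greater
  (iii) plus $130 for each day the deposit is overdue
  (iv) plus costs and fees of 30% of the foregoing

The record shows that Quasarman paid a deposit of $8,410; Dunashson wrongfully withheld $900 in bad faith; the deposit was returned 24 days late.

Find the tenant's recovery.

Doubled: 2 × $900 = $1,800
Minimum $3,320: $1,800 is below the minimum → $3,320
Late-return penalty: 24 × $130 = $3,120
Damages plus late penalty: $3,320 + $3,120 = $6,440
Costs and fees: 30% of $6,440 = $1,932
Total recovery: $6,440 + $1,932 = $8,372

$8,372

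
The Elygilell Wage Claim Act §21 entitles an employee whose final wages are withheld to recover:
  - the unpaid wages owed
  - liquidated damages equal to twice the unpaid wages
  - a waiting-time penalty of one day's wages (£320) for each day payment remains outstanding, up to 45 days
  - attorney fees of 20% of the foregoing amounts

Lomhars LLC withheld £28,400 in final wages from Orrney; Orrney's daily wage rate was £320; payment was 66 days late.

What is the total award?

£119,520

Doubled: 2 × £28,400 = £56,800
Penalty days: min(66, 45) = 45
Waiting-time penalty: 45 × £320 = £14,400
Subtotal: £28,400 + £56,800 + £14,400 = £99,600
Attorney fees: 20% of £99,600 = £19,920
Total award: £99,600 + £19,920 = £119,520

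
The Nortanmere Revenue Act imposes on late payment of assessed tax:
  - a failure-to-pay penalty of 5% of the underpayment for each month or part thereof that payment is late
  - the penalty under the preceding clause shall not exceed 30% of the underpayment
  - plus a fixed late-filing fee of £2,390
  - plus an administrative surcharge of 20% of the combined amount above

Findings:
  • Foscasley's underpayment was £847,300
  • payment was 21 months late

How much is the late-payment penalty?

£307,896

Accrued rate: 5% × 21 = 105%, capped at 30% → 30%
Failure-to-pay penalty: 30% of £847,300 = £254,190
Penalty before surcharge: £254,190 + £2,390 = £256,580
Administrative surcharge: 20% of £256,580 = £51,316
Total penalty: £256,580 + £51,316 = £307,896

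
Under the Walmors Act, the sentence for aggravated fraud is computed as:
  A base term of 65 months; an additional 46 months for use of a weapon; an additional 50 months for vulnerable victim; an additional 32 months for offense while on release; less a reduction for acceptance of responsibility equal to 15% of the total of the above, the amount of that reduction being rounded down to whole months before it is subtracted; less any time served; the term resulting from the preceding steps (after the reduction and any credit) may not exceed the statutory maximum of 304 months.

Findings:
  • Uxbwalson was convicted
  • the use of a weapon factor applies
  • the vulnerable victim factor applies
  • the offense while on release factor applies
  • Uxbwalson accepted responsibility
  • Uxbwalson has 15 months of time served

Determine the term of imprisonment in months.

Sentence: 150 months

Use of a weapon enhancement: +46 months
Vulnerable victim enhancement: +50 months
Offense while on release enhancement: +32 months
Adjusted term: 65 months + 46 months + 50 months + 32 months = 193 months
Acceptance of responsibility reduction: 15% of 193 months = 28 months (rounded down)
After reduction: 193 − 28 = 165 months
Less time served: 165 months − 15 months = 150 months
Cap at 304 months: 150 months is within the cap, no reduction.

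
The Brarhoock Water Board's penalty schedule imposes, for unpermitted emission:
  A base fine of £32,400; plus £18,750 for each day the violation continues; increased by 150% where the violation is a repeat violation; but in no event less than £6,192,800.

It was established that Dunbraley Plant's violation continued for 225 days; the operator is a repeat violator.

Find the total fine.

Per-day component: 225 × £18,750 = £4,218,750
Base plus per-day: £32,400 + £4,218,750 = £4,251,150
Enhancement: 150% of £4,251,150 = £6,376,725
Enhanced fine: £4,251,150 + £6,376,725 = £10,627,875
Minimum £6,192,800: £10,627,875 meets the minimum, no increase.

£10,627,875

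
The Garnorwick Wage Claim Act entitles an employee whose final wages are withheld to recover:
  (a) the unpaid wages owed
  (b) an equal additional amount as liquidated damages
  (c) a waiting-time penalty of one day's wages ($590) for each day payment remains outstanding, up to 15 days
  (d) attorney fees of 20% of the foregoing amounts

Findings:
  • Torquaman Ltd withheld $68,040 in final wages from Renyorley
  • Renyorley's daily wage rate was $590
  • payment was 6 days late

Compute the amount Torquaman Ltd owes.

$167,544

Liquidated damages (equal amount): $68,040
Penalty days: min(6, 15) = 6
Waiting-time penalty: 6 × $590 = $3,540
Subtotal: $68,040 + $68,040 + $3,540 = $139,620
Attorney fees: 20% of $139,620 = $27,924
Total award: $139,620 + $27,924 = $167,544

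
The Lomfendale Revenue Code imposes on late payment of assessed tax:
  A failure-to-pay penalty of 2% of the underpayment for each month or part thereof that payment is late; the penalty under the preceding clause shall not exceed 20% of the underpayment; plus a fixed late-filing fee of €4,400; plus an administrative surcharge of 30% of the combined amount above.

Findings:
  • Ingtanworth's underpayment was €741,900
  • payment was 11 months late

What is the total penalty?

€198,614

Accrued rate: 2% × 11 = 22%, capped at 20% → 20%
Failure-to-pay penalty: 20% of €741,900 = €148,380
Penalty before surcharge: €148,380 + €4,400 = €152,780
Administrative surcharge: 30% of €152,780 = €45,834
Total penalty: €152,780 + €45,834 = €198,614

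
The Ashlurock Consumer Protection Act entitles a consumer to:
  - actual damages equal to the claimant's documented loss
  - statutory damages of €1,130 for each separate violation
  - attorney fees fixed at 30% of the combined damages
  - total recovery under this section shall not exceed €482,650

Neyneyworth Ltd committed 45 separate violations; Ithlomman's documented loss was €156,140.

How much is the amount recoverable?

€269,087

Statutory damages: 45 × €1,130 = €50,850
Combined damages: €156,140 + €50,850 = €206,990
Attorney fees: 30% of €206,990 = €62,097
Total before cap: €206,990 + €62,097 = €269,087
Cap at €482,650: €269,087 is within the cap, no reduction.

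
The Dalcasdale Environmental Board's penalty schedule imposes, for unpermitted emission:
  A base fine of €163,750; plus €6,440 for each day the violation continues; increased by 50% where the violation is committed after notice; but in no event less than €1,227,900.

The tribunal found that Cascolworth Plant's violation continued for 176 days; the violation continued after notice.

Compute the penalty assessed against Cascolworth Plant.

Per-day component: 176 × €6,440 = €1,133,440
Base plus per-day: €163,750 + €1,133,440 = €1,297,190
Enhancement: 50% of €1,297,190 = €648,595
Enhanced fine: €1,297,190 + €648,595 = €1,945,785
Minimum €1,227,900: €1,945,785 meets the minimum, no increase.

€1,945,785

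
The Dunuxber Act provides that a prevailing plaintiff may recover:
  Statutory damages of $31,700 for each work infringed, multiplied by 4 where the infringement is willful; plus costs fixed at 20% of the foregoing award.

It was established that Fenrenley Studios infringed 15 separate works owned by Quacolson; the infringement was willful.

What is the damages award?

Statutory damages: 15 × $31,700 = $475,500
Multiplied by 4: 4 × $475,500 = $1,902,000
Costs: 20% of $1,902,000 = $380,400
Award plus costs: $1,902,000 + $380,400 = $2,282,400

$2,282,400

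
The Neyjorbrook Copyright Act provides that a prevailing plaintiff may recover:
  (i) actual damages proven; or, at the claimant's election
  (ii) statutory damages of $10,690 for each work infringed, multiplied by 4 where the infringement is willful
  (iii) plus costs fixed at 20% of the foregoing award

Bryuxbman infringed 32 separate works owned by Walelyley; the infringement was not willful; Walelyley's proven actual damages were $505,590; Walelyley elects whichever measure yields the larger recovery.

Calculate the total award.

Award: $606,708

Statutory damages: 32 × $10,690 = $342,080
Infringement not willful: no ×4 enhancement.
Greater of actual damages ($505,590) or statutory damages ($342,080): $505,590
Costs: 20% of $505,590 = $101,118
Award plus costs: $505,590 + $101,118 = $606,708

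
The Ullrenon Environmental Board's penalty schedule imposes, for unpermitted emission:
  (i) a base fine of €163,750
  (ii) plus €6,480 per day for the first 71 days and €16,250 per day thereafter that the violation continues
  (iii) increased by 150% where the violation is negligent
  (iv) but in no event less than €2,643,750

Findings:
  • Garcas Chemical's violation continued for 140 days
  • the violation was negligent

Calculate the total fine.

€4,362,700

First 71 days: 71 × €6,480 = €460,080
Remaining days: (140 − 71) × €16,250 = €1,121,250
Per-day component: €460,080 + €1,121,250 = €1,581,330
Base plus per-day: €163,750 + €1,581,330 = €1,745,080
Enhancement: 150% of €1,745,080 = €2,617,620
Enhanced fine: €1,745,080 + €2,617,620 = €4,362,700
Minimum €2,643,750: €4,362,700 meets the minimum, no increase.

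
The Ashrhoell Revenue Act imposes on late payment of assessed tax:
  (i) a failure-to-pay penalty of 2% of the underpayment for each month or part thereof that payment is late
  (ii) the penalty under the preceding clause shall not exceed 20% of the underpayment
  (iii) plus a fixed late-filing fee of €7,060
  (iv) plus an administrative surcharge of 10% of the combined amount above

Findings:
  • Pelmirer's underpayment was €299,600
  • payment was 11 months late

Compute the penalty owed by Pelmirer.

Accrued rate: 2% × 11 = 22%, capped at 20% → 20%
Failure-to-pay penalty: 20% of €299,600 = €59,920
Penalty before surcharge: €59,920 + €7,060 = €66,980
Administrative surcharge: 10% of €66,980 = €6,698
Total penalty: €66,980 + €6,698 = €73,678

€73,678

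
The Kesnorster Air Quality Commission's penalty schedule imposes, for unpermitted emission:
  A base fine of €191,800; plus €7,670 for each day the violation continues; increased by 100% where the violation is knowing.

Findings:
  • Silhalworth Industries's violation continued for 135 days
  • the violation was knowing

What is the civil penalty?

Per-day component: 135 × €7,670 = €1,035,450
Base plus per-day: €191,800 + €1,035,450 = €1,227,250
Enhancement: 100% of €1,227,250 = €1,227,250
Enhanced fine: €1,227,250 + €1,227,250 = €2,454,500

€2,454,500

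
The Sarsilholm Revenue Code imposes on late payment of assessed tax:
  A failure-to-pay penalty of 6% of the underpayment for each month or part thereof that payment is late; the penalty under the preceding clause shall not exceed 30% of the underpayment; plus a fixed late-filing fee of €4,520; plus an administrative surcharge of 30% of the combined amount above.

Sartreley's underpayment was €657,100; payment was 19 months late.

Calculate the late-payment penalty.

Accrued rate: 6% × 19 = 114%, capped at 30% → 30%
Failure-to-pay penalty: 30% of €657,100 = €197,130
Penalty before surcharge: €197,130 + €4,520 = €201,650
Administrative surcharge: 30% of €201,650 = €60,495
Total penalty: €201,650 + €60,495 = €262,145

€262,145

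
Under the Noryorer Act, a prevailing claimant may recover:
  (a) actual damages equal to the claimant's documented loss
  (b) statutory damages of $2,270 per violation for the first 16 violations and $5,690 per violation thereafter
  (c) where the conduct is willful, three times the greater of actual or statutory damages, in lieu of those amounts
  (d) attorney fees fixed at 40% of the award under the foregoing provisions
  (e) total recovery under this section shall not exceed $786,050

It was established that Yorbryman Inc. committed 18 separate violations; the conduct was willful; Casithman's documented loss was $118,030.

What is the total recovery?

$495,726

First 16 violations: 16 × $2,270 = $36,320
Remaining violations: (18 − 16) × $5,690 = $11,380
Statutory damages: $36,320 + $11,380 = $47,700
Greater of actual damages ($118,030) or statutory damages ($47,700): $118,030
Trebled: 3 × $118,030 = $354,090
Attorney fees: 40% of $354,090 = $141,636
Total before cap: $354,090 + $141,636 = $495,726
Cap at $786,050: $495,726 is within the cap, no reduction.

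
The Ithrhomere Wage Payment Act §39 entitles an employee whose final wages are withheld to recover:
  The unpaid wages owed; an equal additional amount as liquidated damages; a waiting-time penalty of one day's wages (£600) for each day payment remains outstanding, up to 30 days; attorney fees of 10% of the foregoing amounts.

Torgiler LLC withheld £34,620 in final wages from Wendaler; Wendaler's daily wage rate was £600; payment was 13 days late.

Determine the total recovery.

£84,744

Liquidated damages (equal amount): £34,620
Penalty days: min(13, 30) = 13
Waiting-time penalty: 13 × £600 = £7,800
Subtotal: £34,620 + £34,620 + £7,800 = £77,040
Attorney fees: 10% of £77,040 = £7,704
Total award: £77,040 + £7,704 = £84,744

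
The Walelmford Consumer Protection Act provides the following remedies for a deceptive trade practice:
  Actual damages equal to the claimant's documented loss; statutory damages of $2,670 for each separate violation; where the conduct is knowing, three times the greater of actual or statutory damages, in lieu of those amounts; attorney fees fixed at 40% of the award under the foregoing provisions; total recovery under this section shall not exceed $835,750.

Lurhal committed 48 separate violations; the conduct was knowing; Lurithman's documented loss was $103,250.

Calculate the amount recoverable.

$538,272

Statutory damages: 48 × $2,670 = $128,160
Greater of actual damages ($103,250) or statutory damages ($128,160): $128,160
Trebled: 3 × $128,160 = $384,480
Attorney fees: 40% of $384,480 = $153,792
Total before cap: $384,480 + $153,792 = $538,272
Cap at $835,750: $538,272 is within the cap, no reduction.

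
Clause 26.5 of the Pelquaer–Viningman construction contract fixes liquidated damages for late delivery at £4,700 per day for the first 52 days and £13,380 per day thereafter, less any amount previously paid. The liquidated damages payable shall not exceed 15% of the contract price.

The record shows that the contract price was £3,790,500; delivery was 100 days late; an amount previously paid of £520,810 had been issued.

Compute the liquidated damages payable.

First 52 days: 52 × £4,700 = £244,400
Remaining days: (100 − 52) × £13,380 = £642,240
Accrued per-day damages: £244,400 + £642,240 = £886,640
Less amount previously paid: £886,640 − £520,810 = £365,830
Cap: 15% of £3,790,500 = £568,575
Cap at £568,575: £365,830 is within the cap, no reduction.

£365,830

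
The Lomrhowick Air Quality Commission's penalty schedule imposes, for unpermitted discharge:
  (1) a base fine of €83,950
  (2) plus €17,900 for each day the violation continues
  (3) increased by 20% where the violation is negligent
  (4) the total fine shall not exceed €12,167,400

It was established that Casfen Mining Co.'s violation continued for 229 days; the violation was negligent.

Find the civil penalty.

Per-day component: 229 × €17,900 = €4,099,100
Base plus per-day: €83,950 + €4,099,100 = €4,183,050
Enhancement: 20% of €4,183,050 = €836,610
Enhanced fine: €4,183,050 + €836,610 = €5,019,660
Cap at €12,167,400: €5,019,660 is within the cap, no reduction.

€5,019,660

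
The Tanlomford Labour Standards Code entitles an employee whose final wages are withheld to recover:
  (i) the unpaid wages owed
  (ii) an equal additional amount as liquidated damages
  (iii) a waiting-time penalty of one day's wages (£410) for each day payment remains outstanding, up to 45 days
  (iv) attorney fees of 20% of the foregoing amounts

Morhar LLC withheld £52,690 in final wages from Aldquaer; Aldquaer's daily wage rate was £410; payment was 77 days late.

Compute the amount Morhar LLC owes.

£148,596

Liquidated damages (equal amount): £52,690
Penalty days: min(77, 45) = 45
Waiting-time penalty: 45 × £410 = £18,450
Subtotal: £52,690 + £52,690 + £18,450 = £123,830
Attorney fees: 20% of £123,830 = £24,766
Total award: £123,830 + £24,766 = £148,596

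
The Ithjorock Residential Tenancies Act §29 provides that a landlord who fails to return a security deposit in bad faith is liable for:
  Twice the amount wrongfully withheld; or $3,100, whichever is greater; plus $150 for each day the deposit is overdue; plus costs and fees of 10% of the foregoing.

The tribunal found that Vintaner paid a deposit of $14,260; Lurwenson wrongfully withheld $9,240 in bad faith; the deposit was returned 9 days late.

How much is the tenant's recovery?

Doubled: 2 × $9,240 = $18,480
Minimum $3,100: $18,480 meets the minimum, no increase.
Late-return penalty: 9 × $150 = $1,350
Damages plus late penalty: $18,480 + $1,350 = $19,830
Costs and fees: 10% of $19,830 = $1,983
Total recovery: $19,830 + $1,983 = $21,813

$21,813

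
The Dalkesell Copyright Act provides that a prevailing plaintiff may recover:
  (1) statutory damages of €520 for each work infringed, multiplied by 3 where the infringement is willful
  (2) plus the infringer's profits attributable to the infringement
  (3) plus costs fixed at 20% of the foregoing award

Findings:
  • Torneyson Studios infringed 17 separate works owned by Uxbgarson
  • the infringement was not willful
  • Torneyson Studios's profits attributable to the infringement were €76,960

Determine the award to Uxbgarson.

Statutory damages: 17 × €520 = €8,840
Infringement not willful: no ×3 enhancement.
Combined award: €8,840 + €76,960 = €85,800
Costs: 20% of €85,800 = €17,160
Award plus costs: €85,800 + €17,160 = €102,960

€102,960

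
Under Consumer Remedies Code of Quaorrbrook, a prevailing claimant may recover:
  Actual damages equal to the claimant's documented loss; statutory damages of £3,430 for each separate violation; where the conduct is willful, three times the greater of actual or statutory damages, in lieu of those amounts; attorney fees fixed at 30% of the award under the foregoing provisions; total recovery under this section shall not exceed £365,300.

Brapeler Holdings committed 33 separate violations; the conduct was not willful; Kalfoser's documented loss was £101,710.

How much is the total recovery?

Statutory damages: 33 × £3,430 = £113,190
Conduct not willful: the in-lieu enhancement does not apply.
Actual plus statutory damages: £101,710 + £113,190 = £214,900
Attorney fees: 30% of £214,900 = £64,470
Total before cap: £214,900 + £64,470 = £279,370
Cap at £365,300: £279,370 is within the cap, no reduction.

£279,370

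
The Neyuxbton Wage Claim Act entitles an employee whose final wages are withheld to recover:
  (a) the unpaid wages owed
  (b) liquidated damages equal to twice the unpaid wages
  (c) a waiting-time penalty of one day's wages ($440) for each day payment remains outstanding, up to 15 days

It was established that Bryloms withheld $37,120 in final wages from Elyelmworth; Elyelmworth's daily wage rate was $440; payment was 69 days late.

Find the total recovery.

Doubled: 2 × $37,120 = $74,240
Penalty days: min(69, 15) = 15
Waiting-time penalty: 15 × $440 = $6,600
Total award: $37,120 + $74,240 + $6,600 = $117,960

$117,960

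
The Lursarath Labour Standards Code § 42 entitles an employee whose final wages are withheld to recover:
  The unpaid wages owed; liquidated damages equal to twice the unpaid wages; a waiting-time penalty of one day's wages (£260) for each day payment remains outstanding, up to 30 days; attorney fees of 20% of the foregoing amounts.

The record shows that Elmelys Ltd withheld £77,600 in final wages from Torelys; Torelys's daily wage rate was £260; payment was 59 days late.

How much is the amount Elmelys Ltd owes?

£288,720

Doubled: 2 × £77,600 = £155,200
Penalty days: min(59, 30) = 30
Waiting-time penalty: 30 × £260 = £7,800
Subtotal: £77,600 + £155,200 + £7,800 = £240,600
Attorney fees: 20% of £240,600 = £48,120
Total award: £240,600 + £48,120 = £288,720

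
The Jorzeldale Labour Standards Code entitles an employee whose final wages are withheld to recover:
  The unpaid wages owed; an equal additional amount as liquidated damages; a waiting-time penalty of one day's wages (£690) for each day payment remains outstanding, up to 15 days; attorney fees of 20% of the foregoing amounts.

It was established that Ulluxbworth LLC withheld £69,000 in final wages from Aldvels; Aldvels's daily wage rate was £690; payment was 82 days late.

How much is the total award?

Liquidated damages (equal amount): £69,000
Penalty days: min(82, 15) = 15
Waiting-time penalty: 15 × £690 = £10,350
Subtotal: £69,000 + £69,000 + £10,350 = £148,350
Attorney fees: 20% of £148,350 = £29,670
Total award: £148,350 + £29,670 = £178,020

£178,020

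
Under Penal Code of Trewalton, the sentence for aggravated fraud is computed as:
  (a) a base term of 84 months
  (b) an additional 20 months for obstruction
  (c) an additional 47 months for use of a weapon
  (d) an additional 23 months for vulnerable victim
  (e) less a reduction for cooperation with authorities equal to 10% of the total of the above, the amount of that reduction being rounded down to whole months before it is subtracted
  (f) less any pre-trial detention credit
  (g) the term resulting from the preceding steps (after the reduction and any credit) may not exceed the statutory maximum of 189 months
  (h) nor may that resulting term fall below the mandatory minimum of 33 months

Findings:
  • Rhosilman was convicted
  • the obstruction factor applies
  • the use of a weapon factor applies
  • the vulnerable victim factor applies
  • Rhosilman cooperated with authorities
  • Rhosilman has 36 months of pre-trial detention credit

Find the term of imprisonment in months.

Obstruction enhancement: +20 months
Use of a weapon enhancement: +47 months
Vulnerable victim enhancement: +23 months
Adjusted term: 84 months + 20 months + 47 months + 23 months = 174 months
Cooperation with authorities reduction: 10% of 174 months = 17 months (rounded down)
After reduction: 174 − 17 = 157 months
Less pre-trial detention credit: 157 months − 36 months = 121 months
Cap at 189 months: 121 months is within the cap, no reduction.
Minimum 33 months: 121 months meets the minimum, no increase.

121 months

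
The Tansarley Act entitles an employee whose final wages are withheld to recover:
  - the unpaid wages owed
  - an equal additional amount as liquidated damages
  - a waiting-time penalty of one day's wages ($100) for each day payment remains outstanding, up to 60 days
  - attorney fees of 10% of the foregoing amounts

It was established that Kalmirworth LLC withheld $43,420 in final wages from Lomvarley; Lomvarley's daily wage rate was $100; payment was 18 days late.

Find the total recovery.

Liquidated damages (equal amount): $43,420
Penalty days: min(18, 60) = 18
Waiting-time penalty: 18 × $100 = $1,800
Subtotal: $43,420 + $43,420 + $1,800 = $88,640
Attorney fees: 10% of $88,640 = $8,864
Total award: $88,640 + $8,864 = $97,504

$97,504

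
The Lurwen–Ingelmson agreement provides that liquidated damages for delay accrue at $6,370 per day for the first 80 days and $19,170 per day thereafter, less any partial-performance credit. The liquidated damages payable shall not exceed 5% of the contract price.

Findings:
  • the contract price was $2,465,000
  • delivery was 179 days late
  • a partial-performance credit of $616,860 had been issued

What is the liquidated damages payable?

First 80 days: 80 × $6,370 = $509,600
Remaining days: (179 − 80) × $19,170 = $1,897,830
Accrued per-day damages: $509,600 + $1,897,830 = $2,407,430
Less partial-performance credit: $2,407,430 − $616,860 = $1,790,570
Cap: 5% of $2,465,000 = $123,250
Cap at $123,250: $1,790,570 exceeds the cap → $123,250

$123,250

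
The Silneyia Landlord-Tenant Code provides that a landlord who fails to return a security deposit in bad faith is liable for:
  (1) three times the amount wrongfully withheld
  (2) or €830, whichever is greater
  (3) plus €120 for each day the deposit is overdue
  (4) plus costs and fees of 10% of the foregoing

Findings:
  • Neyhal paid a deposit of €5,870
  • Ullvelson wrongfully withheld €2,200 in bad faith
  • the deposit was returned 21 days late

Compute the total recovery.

Recovery: €10,032

Trebled: 3 × €2,200 = €6,600
Minimum €830: €6,600 meets the minimum, no increase.
Late-return penalty: 21 × €120 = €2,520
Damages plus late penalty: €6,600 + €2,520 = €9,120
Costs and fees: 10% of €9,120 = €912
Total recovery: €9,120 + €912 = €10,032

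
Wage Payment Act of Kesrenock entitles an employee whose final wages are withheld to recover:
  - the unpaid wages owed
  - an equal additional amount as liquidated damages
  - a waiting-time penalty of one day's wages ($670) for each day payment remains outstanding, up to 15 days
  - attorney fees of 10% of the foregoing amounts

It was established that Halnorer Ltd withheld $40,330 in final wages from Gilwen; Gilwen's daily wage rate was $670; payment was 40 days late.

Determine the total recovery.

Liquidated damages (equal amount): $40,330
Penalty days: min(40, 15) = 15
Waiting-time penalty: 15 × $670 = $10,050
Subtotal: $40,330 + $40,330 + $10,050 = $90,710
Attorney fees: 10% of $90,710 = $9,071
Total award: $90,710 + $9,071 = $99,781

Total award: $99,781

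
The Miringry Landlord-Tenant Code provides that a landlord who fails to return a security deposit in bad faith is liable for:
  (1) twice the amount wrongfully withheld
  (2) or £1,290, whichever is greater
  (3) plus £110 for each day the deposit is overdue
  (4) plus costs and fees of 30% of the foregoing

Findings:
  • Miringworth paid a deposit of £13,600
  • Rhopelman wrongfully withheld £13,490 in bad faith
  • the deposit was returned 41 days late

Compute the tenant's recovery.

£40,937

Doubled: 2 × £13,490 = £26,980
Minimum £1,290: £26,980 meets the minimum, no increase.
Late-return penalty: 41 × £110 = £4,510
Damages plus late penalty: £26,980 + £4,510 = £31,490
Costs and fees: 30% of £31,490 = £9,447
Total recovery: £31,490 + £9,447 = £40,937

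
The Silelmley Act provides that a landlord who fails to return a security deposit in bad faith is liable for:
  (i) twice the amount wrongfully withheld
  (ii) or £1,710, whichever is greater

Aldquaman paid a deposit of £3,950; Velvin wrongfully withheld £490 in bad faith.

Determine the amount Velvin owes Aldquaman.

£1,710

Doubled: 2 × £490 = £980
Minimum £1,710: £980 is below the minimum → £1,710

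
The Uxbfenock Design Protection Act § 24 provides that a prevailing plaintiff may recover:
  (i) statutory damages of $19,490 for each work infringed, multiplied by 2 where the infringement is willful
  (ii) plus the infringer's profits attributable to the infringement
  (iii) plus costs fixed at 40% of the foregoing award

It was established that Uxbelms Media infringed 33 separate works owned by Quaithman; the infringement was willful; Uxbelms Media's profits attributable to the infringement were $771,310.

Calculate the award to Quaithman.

$2,880,710

Statutory damages: 33 × $19,490 = $643,170
Doubled: 2 × $643,170 = $1,286,340
Combined award: $1,286,340 + $771,310 = $2,057,650
Costs: 40% of $2,057,650 = $823,060
Award plus costs: $2,057,650 + $823,060 = $2,880,710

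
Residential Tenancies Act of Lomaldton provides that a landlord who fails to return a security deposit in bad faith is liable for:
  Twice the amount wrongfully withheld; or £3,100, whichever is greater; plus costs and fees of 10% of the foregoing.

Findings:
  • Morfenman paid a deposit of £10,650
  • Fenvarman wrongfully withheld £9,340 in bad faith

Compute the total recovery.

Doubled: 2 × £9,340 = £18,680
Minimum £3,100: £18,680 meets the minimum, no increase.
Costs and fees: 10% of £18,680 = £1,868
Total recovery: £18,680 + £1,868 = £20,548

£20,548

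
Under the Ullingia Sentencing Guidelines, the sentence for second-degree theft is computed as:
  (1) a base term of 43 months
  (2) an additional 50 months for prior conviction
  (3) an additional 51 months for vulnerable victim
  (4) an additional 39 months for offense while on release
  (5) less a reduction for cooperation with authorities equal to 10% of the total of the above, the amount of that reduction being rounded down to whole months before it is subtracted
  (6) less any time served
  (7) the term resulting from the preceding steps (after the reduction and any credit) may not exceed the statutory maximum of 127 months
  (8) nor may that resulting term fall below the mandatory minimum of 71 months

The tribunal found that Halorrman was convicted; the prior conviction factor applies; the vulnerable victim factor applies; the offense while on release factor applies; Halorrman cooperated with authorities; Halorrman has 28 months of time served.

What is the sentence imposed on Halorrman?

Prior conviction enhancement: +50 months
Vulnerable victim enhancement: +51 months
Offense while on release enhancement: +39 months
Adjusted term: 43 months + 50 months + 51 months + 39 months = 183 months
Cooperation with authorities reduction: 10% of 183 months = 18 months (rounded down)
After reduction: 183 − 18 = 165 months
Less time served: 165 months − 28 months = 137 months
Cap at 127 months: 137 months exceeds the cap → 127 months
Minimum 71 months: 127 months meets the minimum, no increase.

127 months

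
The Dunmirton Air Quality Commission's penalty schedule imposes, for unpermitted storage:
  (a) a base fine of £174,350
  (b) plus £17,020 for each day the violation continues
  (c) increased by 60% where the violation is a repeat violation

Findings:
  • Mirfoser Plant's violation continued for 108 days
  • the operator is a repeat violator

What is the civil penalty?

£3,220,016

Per-day component: 108 × £17,020 = £1,838,160
Base plus per-day: £174,350 + £1,838,160 = £2,012,510
Enhancement: 60% of £2,012,510 = £1,207,506
Enhanced fine: £2,012,510 + £1,207,506 = £3,220,016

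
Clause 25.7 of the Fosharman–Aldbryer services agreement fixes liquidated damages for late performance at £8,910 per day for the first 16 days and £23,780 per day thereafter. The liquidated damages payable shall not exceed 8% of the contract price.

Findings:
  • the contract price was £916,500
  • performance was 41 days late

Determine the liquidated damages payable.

Liquidated damages: £73,320

First 16 days: 16 × £8,910 = £142,560
Remaining days: (41 − 16) × £23,780 = £594,500
Accrued per-day damages: £142,560 + £594,500 = £737,060
Cap: 8% of £916,500 = £73,320
Cap at £73,320: £737,060 exceeds the cap → £73,320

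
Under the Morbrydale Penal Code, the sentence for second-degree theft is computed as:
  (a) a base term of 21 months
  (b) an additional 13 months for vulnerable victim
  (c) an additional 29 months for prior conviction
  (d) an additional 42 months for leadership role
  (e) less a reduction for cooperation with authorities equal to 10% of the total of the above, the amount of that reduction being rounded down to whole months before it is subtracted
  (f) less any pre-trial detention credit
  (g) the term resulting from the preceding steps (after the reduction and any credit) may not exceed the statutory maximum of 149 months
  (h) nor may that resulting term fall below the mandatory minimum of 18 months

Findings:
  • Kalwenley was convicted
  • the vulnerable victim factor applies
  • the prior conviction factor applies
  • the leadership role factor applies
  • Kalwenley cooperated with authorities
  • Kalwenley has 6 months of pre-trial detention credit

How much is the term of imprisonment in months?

Vulnerable victim enhancement: +13 months
Prior conviction enhancement: +29 months
Leadership role enhancement: +42 months
Adjusted term: 21 months + 13 months + 29 months + 42 months = 105 months
Cooperation with authorities reduction: 10% of 105 months = 10 months (rounded down)
After reduction: 105 − 10 = 95 months
Less pre-trial detention credit: 95 months − 6 months = 89 months
Cap at 149 months: 89 months is within the cap, no reduction.
Minimum 18 months: 89 months meets the minimum, no increase.

89 months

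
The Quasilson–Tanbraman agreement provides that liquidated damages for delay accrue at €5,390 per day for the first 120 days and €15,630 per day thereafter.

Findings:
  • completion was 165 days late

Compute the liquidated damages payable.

€1,350,150

First 120 days: 120 × €5,390 = €646,800
Remaining days: (165 − 120) × €15,630 = €703,350
Accrued per-day damages: €646,800 + €703,350 = €1,350,150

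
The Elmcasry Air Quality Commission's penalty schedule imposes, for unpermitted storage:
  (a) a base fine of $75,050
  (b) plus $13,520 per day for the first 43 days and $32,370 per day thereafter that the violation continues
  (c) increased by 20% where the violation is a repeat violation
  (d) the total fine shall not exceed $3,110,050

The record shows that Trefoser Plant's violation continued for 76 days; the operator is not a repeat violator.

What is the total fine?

First 43 days: 43 × $13,520 = $581,360
Remaining days: (76 − 43) × $32,370 = $1,068,210
Per-day component: $581,360 + $1,068,210 = $1,649,570
Base plus per-day: $75,050 + $1,649,570 = $1,724,620
The operator is not a repeat violator: no 20% increase.
Cap at $3,110,050: $1,724,620 is within the cap, no reduction.

$1,724,620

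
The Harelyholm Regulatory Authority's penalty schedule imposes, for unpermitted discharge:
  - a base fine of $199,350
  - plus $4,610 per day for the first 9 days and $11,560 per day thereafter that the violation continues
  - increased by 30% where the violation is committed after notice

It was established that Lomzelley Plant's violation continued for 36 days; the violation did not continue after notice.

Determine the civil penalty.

First 9 days: 9 × $4,610 = $41,490
Remaining days: (36 − 9) × $11,560 = $312,120
Per-day component: $41,490 + $312,120 = $353,610
Base plus per-day: $199,350 + $353,610 = $552,960
The violation did not continue after notice: no 30% increase.

$552,960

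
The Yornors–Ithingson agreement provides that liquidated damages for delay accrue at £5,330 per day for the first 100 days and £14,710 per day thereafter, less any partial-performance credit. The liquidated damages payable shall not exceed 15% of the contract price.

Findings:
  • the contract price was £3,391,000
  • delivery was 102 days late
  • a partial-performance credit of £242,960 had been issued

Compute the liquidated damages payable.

First 100 days: 100 × £5,330 = £533,000
Remaining days: (102 − 100) × £14,710 = £29,420
Accrued per-day damages: £533,000 + £29,420 = £562,420
Less partial-performance credit: £562,420 − £242,960 = £319,460
Cap: 15% of £3,391,000 = £508,650
Cap at £508,650: £319,460 is within the cap, no reduction.

£319,460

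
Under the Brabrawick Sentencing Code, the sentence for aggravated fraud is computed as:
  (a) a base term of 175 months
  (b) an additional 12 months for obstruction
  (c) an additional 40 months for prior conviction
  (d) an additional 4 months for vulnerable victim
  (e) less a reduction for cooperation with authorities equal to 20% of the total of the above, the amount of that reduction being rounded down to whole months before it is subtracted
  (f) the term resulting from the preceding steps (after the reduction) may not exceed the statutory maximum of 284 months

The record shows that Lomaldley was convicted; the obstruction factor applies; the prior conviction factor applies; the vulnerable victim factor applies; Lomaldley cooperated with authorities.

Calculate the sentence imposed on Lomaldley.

185 months

Obstruction enhancement: +12 months
Prior conviction enhancement: +40 months
Vulnerable victim enhancement: +4 months
Adjusted term: 175 months + 12 months + 40 months + 4 months = 231 months
Cooperation with authorities reduction: 20% of 231 months = 46 months (rounded down)
After reduction: 231 − 46 = 185 months
Cap at 284 months: 185 months is within the cap, no reduction.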